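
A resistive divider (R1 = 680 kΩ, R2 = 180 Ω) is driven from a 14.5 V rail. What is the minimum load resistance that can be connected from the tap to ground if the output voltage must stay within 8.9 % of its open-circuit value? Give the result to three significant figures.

R_L(min) ≈ 1.84 kΩ

Output resistance R_th = R1‖R2 = (680000 × 180)/680200 = 180.0 Ω.
The fractional drop is R_th/(R_th + R_L); requiring this ≤ 0.0890 gives R_L ≥ R_th(1/0.0890 − 1) = 180.0 × 10.24 = 1.84 kΩ.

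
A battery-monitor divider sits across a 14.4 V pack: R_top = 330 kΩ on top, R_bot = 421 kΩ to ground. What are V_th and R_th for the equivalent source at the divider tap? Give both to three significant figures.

V_th is the open-circuit tap voltage: 14.4 × 421/(330 + 421) = 8.07 V.
With the supply zeroed, R_top and R_bot appear in parallel from the tap: R_th = R_top‖R_bot = (330 × 421)/751.0 = 185 kΩ.

V_th = 8.07 V, R_th = 185 kΩ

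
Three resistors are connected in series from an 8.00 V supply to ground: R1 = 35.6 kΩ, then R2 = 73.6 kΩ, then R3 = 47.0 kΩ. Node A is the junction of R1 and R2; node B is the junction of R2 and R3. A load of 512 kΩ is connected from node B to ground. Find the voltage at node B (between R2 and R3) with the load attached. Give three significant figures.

V ≈ 2.26 V

At node B, R3 is in parallel with the load: R3‖R_L = 43.05 kΩ.
Below node A the resistance is R2 + (R3‖R_L) = 116.6 kΩ, so V_A = 8.00 × 116.6/152.2 = 6.129 V.
Then V_B = V_A × (R3‖R_L)/(R2 + R3‖R_L) = 6.129 × 43.05/116.6 = 2.26 V.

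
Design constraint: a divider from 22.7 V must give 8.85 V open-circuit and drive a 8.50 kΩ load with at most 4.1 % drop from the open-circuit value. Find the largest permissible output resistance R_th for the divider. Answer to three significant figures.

R_th ≤ 363 Ω

Loading drop = R_th/(R_th + R_L) ≤ 0.0410, so R_th ≤ R_L · ε/(1−ε) = 8.50 kΩ × 0.0410/0.9590 = 363 Ω.
(Any R1, R2 with R2/(R1+R2) = 0.390 and R1‖R2 ≤ 363 Ω will meet the spec.)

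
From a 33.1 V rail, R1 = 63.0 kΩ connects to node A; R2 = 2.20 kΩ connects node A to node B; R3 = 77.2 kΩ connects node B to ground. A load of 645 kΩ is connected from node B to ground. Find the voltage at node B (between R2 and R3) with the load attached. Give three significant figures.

V ≈ 17.0 V

At node B, R3 is in parallel with the load: R3‖R_L = 68.95 kΩ.
Below node A the resistance is R2 + (R3‖R_L) = 71.15 kΩ, so V_A = 33.1 × 71.15/134.1 = 17.56 V.
Then V_B = V_A × (R3‖R_L)/(R2 + R3‖R_L) = 17.56 × 68.95/71.15 = 17.0 V.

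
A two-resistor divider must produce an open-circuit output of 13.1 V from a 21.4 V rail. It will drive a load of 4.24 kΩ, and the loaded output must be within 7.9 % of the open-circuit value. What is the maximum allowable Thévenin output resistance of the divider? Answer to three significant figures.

R_th ≤ 364 Ω

Loading drop = R_th/(R_th + R_L) ≤ 0.0790, so R_th ≤ R_L · ε/(1−ε) = 4.24 kΩ × 0.0790/0.9210 = 364 Ω.
(Any R1, R2 with R2/(R1+R2) = 0.612 and R1‖R2 ≤ 364 Ω will meet the spec.)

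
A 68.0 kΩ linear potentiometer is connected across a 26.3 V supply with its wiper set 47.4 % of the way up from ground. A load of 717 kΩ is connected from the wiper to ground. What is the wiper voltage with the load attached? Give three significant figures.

V ≈ 12.2 V

The wiper splits the pot into (1−α)R = 35.77 kΩ above and αR = 32.23 kΩ below.
Lower section ‖ load = 30.85 kΩ.
V_wiper = 26.3 × 30.85/(35.77 + 30.85) = 12.2 V.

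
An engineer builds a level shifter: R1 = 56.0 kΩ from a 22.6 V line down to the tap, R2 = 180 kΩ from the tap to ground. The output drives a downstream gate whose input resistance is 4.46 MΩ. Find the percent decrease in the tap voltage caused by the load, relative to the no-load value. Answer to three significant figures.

The divider's output (Thévenin) resistance is R1‖R2 = 42.71 kΩ.
Fractional drop under load = R_th/(R_th + R_L) = 42.71 / (42.71 + 4460) = 0.009486.
So the output falls by 0.949 %.

0.949 %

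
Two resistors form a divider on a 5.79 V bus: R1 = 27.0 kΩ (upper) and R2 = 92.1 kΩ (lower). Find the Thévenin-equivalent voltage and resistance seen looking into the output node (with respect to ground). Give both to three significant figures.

V_th = 4.48 V, R_th = 20.9 kΩ

V_th is the open-circuit tap voltage: 5.79 × 92.1/(27.0 + 92.1) = 4.48 V.
With the supply zeroed, R1 and R2 appear in parallel from the tap: R_th = R1‖R2 = (27.0 × 92.1)/119.1 = 20.9 kΩ.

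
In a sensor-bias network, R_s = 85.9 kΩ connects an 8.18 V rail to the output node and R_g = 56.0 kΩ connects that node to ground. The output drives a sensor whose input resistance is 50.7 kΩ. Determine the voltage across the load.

The load sits in parallel with R_g: R_g‖R_L = (56.0 × 50.7) / (56.0 + 50.7) = 26.61 kΩ.
V_out = 8.18 × 26.61 / (85.9 + 26.61) = 8.18 × 26.61/112.5 = 1.93 V.
(Unloaded it would have been 3.23 V.)

V_out ≈ 1.93 V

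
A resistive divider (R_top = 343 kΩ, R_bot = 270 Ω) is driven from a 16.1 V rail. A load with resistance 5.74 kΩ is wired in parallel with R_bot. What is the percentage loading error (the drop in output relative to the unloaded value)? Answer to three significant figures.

The divider's output (Thévenin) resistance is R_top‖R_bot = 269.8 Ω.
Fractional drop under load = R_th/(R_th + R_L) = 269.8 / (269.8 + 5740) = 0.04489.
So the output falls by 4.49 %.

4.49 %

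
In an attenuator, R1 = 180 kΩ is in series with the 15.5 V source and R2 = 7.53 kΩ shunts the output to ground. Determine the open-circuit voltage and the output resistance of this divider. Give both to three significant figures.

V_th = 0.622 V, R_th = 7.23 kΩ

V_th is the open-circuit tap voltage: 15.5 × 7.53/(180 + 7.53) = 0.622 V.
With the supply zeroed, R1 and R2 appear in parallel from the tap: R_th = R1‖R2 = (180 × 7.53)/187.5 = 7.23 kΩ.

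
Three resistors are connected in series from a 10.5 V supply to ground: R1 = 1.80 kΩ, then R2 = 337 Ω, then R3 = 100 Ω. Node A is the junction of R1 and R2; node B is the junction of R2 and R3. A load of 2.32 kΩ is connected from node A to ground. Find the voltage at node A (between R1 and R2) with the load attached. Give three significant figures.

Below node A the series string R2+R3 = 437.0 Ω sits in parallel with the 2320 Ω load: 367.7 Ω.
V_A = 10.5 × 367.7/(1800 + 367.7) = 1.78 V.

V ≈ 1.78 V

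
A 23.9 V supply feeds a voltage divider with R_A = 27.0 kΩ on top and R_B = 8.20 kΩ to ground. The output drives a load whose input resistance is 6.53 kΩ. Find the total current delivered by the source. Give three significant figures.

R_B‖R_L = 3.635 kΩ, so the source sees R_A + R_B‖R_L = 30.64 kΩ.
I = 23.9 V / 30.64 kΩ = 0.780 mA.

I ≈ 0.780 mA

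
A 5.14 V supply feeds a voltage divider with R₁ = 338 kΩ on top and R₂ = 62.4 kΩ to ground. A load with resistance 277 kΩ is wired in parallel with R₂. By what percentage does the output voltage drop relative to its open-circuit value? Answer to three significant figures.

16.0 %

Unloaded V = 5.14 × 62.4/400.4 = 0.8010 V.
Loaded: R₂‖R_L = 50.93 kΩ, giving V = 5.14 × 50.93/388.9 = 0.6730 V.
Drop = (0.8010 − 0.6730) / 0.8010 = 16.0 %.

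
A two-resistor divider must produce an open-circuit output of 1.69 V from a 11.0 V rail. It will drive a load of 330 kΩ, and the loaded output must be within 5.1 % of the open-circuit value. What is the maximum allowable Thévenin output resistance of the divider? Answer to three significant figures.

Loading drop = R_th/(R_th + R_L) ≤ 0.0510, so R_th ≤ R_L · ε/(1−ε) = 330 kΩ × 0.0510/0.9490 = 17.7 kΩ.

R_th ≤ 17.7 kΩ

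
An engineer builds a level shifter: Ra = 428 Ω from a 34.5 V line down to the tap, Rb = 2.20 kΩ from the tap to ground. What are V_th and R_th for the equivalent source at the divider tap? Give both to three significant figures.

V_th = 28.9 V, R_th = 358 Ω

V_th is the open-circuit tap voltage: 34.5 × 2200/(428 + 2200) = 28.9 V.
With the supply zeroed, Ra and Rb appear in parallel from the tap: R_th = Ra‖Rb = (428 × 2200)/2628 = 358 Ω.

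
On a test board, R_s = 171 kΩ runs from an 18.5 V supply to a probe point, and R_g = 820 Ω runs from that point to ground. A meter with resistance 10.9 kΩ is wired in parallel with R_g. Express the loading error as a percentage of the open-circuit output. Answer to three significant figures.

The divider's output (Thévenin) resistance is R_s‖R_g = 816.1 Ω.
Fractional drop under load = R_th/(R_th + R_L) = 816.1 / (816.1 + 10900) = 0.06966.
So the output falls by 6.97 %.

6.97 %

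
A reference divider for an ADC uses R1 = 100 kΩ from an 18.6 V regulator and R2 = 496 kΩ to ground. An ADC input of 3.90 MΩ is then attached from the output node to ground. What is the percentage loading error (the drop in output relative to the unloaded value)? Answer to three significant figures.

The divider's output (Thévenin) resistance is R1‖R2 = 83.22 kΩ.
Fractional drop under load = R_th/(R_th + R_L) = 83.22 / (83.22 + 3900) = 0.02089.
So the output falls by 2.09 %.

2.09 %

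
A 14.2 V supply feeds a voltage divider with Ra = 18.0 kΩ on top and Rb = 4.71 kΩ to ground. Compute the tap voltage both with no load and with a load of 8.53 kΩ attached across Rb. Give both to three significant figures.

Unloaded: 2.95 V; loaded: 2.05 V

Open-circuit: V = 14.2 × 4.71/(18.0 + 4.71) = 2.95 V.
With the load, Rb becomes Rb‖R_L = 3.034 kΩ, so V = 14.2 × 3.034/21.03 = 2.05 V.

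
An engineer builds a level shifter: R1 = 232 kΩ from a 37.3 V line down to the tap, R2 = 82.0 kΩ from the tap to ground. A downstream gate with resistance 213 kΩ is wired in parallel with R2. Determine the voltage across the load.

The load sits in parallel with R2: R2‖R_L = (82.0 × 213) / (82.0 + 213) = 59.21 kΩ.
V_out = 37.3 × 59.21 / (232 + 59.21) = 37.3 × 59.21/291.2 = 7.58 V.
(Unloaded it would have been 9.74 V.)

V_out ≈ 7.58 V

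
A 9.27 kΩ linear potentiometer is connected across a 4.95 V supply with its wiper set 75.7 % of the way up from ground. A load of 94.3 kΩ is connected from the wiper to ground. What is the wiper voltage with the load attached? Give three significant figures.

The wiper splits the pot into (1−α)R = 2.253 kΩ above and αR = 7.017 kΩ below.
Lower section ‖ load = 6.531 kΩ.
V_wiper = 4.95 × 6.531/(2.253 + 6.531) = 3.68 V.

V ≈ 3.68 V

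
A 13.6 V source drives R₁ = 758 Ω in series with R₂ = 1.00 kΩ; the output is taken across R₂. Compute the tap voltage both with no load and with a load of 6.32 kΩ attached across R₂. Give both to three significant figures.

Unloaded: 7.74 V; loaded: 7.24 V

Open-circuit: V = 13.6 × 1000/(758 + 1000) = 7.74 V.
With the load, R₂ becomes R₂‖R_L = 863.4 Ω, so V = 13.6 × 863.4/1621 = 7.24 V.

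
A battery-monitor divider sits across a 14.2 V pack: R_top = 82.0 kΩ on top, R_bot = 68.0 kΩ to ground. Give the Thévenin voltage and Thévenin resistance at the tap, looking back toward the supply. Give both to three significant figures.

V_th = 6.44 V, R_th = 37.2 kΩ

V_th is the open-circuit tap voltage: 14.2 × 68.0/(82.0 + 68.0) = 6.44 V.
With the supply zeroed, R_top and R_bot appear in parallel from the tap: R_th = R_top‖R_bot = (82.0 × 68.0)/150.0 = 37.2 kΩ.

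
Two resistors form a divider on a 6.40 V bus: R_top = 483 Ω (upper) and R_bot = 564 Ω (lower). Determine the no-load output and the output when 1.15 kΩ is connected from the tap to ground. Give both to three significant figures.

Unloaded: 3.45 V; loaded: 2.81 V

Open-circuit: V = 6.40 × 564/(483 + 564) = 3.45 V.
With the load, R_bot becomes R_bot‖R_L = 378.4 Ω, so V = 6.40 × 378.4/861.4 = 2.81 V.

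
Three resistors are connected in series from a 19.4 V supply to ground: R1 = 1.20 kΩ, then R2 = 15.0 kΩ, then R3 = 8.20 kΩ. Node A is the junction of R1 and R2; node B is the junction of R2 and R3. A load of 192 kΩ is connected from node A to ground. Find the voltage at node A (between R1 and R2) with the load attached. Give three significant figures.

Below node A the series string R2+R3 = 23.20 kΩ sits in parallel with the 192 kΩ load: 20.70 kΩ.
V_A = 19.4 × 20.70/(1.20 + 20.70) = 18.3 V.

V ≈ 18.3 V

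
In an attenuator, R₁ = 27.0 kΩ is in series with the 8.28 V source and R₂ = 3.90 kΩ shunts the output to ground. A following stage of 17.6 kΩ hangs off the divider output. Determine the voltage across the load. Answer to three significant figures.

The load sits in parallel with R₂: R₂‖R_L = (3.90 × 17.6) / (3.90 + 17.6) = 3.193 kΩ.
V_out = 8.28 × 3.193 / (27.0 + 3.193) = 8.28 × 3.193/30.19 = 0.876 V.
(Unloaded it would have been 1.05 V.)

V_out ≈ 0.876 V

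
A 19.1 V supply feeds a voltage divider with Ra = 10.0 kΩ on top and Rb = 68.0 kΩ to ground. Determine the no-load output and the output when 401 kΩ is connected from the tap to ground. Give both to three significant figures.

Open-circuit: V = 19.1 × 68.0/(10.0 + 68.0) = 16.7 V.
With the load, Rb becomes Rb‖R_L = 58.14 kΩ, so V = 19.1 × 58.14/68.14 = 16.3 V.

Unloaded: 16.7 V; loaded: 16.3 V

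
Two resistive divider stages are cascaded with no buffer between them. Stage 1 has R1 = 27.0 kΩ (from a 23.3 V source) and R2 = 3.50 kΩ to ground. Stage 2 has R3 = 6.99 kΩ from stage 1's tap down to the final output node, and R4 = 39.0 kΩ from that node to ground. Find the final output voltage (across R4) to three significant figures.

Stage 2 presents R3+R4 = 45.99 kΩ as a load on stage 1's tap.
Stage 1's lower leg becomes R2‖(R3+R4) = 3.252 kΩ, so V_mid = 23.3 × 3.252/30.25 = 2.505 V.
Stage 2 is itself unloaded: V_out = V_mid × R4/(R3+R4) = 2.505 × 39.0/45.99 = 2.12 V.

V_out ≈ 2.12 V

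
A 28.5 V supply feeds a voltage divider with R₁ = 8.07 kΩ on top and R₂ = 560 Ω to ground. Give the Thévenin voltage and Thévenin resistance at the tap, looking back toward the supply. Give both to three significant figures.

V_th is the open-circuit tap voltage: 28.5 × 560/(8070 + 560) = 1.85 V.
With the supply zeroed, R₁ and R₂ appear in parallel from the tap: R_th = R₁‖R₂ = (8070 × 560)/8630 = 524 Ω.

V_th = 1.85 V, R_th = 524 Ω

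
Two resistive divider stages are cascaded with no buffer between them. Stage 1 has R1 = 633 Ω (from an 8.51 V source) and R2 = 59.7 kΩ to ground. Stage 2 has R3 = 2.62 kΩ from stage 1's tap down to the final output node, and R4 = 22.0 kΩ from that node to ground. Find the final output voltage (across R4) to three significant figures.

V_out ≈ 7.34 V

Stage 2 presents R3+R4 = 24620 Ω as a load on stage 1's tap.
Stage 1's lower leg becomes R2‖(R3+R4) = 17430 Ω, so V_mid = 8.51 × 17430/18060 = 8.212 V.
Stage 2 is itself unloaded: V_out = V_mid × R4/(R3+R4) = 8.212 × 22000/24620 = 7.34 V.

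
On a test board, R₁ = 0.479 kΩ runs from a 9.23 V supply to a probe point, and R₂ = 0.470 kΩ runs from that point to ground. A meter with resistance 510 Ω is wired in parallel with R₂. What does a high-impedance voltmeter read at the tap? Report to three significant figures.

The load sits in parallel with R₂: R₂‖R_L = (470 × 510) / (470 + 510) = 244.6 Ω.
V_out = 9.23 × 244.6 / (479 + 244.6) = 9.23 × 244.6/723.6 = 3.12 V.

V_out ≈ 3.12 V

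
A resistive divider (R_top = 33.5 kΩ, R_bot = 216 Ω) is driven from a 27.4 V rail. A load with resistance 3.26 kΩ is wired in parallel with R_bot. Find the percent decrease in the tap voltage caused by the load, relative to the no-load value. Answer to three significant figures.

6.18 %

The divider's output (Thévenin) resistance is R_top‖R_bot = 214.6 Ω.
Fractional drop under load = R_th/(R_th + R_L) = 214.6 / (214.6 + 3260) = 0.06177.
So the output falls by 6.18 %.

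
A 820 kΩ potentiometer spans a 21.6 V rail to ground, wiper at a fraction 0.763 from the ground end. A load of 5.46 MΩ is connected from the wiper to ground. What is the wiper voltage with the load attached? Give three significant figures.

The wiper splits the pot into (1−α)R = 194.3 kΩ above and αR = 625.7 kΩ below.
Lower section ‖ load = 561.3 kΩ.
V_wiper = 21.6 × 561.3/(194.3 + 561.3) = 16.0 V.

V ≈ 16.0 V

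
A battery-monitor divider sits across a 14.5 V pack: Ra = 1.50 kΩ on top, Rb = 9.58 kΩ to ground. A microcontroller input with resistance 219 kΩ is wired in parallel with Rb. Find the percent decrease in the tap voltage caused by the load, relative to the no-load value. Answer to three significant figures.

0.589 %

The divider's output (Thévenin) resistance is Ra‖Rb = 1.297 kΩ.
Fractional drop under load = R_th/(R_th + R_L) = 1.297 / (1.297 + 219) = 0.005887.
So the output falls by 0.589 %.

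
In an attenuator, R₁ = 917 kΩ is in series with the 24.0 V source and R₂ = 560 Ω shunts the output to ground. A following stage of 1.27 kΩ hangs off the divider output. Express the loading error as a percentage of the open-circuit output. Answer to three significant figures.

Unloaded V = 24.0 × 560/917600 = 0.01465 V.
Loaded: R₂‖R_L = 388.6 Ω, giving V = 24.0 × 388.6/917400 = 0.01017 V.
Drop = (0.01465 − 0.01017) / 0.01465 = 30.6 %.

30.6 %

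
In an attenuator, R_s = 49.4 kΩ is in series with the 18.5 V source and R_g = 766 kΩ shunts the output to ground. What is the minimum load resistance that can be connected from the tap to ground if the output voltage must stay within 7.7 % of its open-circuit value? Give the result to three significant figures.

Output resistance R_th = R_s‖R_g = (49.4 × 766)/815.4 = 46.41 kΩ.
The fractional drop is R_th/(R_th + R_L); requiring this ≤ 0.0770 gives R_L ≥ R_th(1/0.0770 − 1) = 46.41 × 11.99 = 556 kΩ.

R_L(min) ≈ 556 kΩ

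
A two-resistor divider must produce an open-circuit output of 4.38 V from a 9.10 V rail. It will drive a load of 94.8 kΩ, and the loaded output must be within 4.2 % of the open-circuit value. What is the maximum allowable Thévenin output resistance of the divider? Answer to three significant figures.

R_th ≤ 4.16 kΩ

Loading drop = R_th/(R_th + R_L) ≤ 0.0420, so R_th ≤ R_L · ε/(1−ε) = 94.8 kΩ × 0.0420/0.9580 = 4.16 kΩ.
(Any R1, R2 with R2/(R1+R2) = 0.481 and R1‖R2 ≤ 4.16 kΩ will meet the spec.)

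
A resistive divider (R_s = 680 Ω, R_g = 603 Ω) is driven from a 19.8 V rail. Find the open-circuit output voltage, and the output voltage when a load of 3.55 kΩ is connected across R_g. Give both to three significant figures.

Unloaded: 9.31 V; loaded: 8.54 V

Open-circuit: V = 19.8 × 603/(680 + 603) = 9.31 V.
With the load, R_g becomes R_g‖R_L = 515.4 Ω, so V = 19.8 × 515.4/1195 = 8.54 V.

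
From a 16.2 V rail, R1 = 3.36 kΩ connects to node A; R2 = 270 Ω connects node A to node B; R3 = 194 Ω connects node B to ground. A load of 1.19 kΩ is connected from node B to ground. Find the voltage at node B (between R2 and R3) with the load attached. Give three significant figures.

At node B, R3 is in parallel with the load: R3‖R_L = 166.8 Ω.
Below node A the resistance is R2 + (R3‖R_L) = 436.8 Ω, so V_A = 16.2 × 436.8/3797 = 1.864 V.
Then V_B = V_A × (R3‖R_L)/(R2 + R3‖R_L) = 1.864 × 166.8/436.8 = 0.712 V.

V ≈ 0.712 V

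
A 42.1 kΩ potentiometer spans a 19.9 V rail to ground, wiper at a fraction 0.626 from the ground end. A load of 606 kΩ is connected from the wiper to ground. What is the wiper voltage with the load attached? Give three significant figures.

V ≈ 12.3 V

The wiper splits the pot into (1−α)R = 15.75 kΩ above and αR = 26.35 kΩ below.
Lower section ‖ load = 25.26 kΩ.
V_wiper = 19.9 × 25.26/(15.75 + 25.26) = 12.3 V.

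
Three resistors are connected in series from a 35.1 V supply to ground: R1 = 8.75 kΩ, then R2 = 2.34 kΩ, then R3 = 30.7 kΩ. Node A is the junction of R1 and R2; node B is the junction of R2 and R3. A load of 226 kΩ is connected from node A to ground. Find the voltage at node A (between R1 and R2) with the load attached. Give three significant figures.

Below node A the series string R2+R3 = 33.04 kΩ sits in parallel with the 226 kΩ load: 28.83 kΩ.
V_A = 35.1 × 28.83/(8.75 + 28.83) = 26.9 V.

V ≈ 26.9 V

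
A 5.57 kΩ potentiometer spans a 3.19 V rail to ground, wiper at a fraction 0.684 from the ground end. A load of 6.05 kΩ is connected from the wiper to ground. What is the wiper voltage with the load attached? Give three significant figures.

The wiper splits the pot into (1−α)R = 1.760 kΩ above and αR = 3.810 kΩ below.
Lower section ‖ load = 2.338 kΩ.
V_wiper = 3.19 × 2.338/(1.760 + 2.338) = 1.82 V.

V ≈ 1.82 V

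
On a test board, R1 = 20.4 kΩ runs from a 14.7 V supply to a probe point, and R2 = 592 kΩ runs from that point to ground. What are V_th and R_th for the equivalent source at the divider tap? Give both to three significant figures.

V_th is the open-circuit tap voltage: 14.7 × 592/(20.4 + 592) = 14.2 V.
With the supply zeroed, R1 and R2 appear in parallel from the tap: R_th = R1‖R2 = (20.4 × 592)/612.4 = 19.7 kΩ.

V_th = 14.2 V, R_th = 19.7 kΩ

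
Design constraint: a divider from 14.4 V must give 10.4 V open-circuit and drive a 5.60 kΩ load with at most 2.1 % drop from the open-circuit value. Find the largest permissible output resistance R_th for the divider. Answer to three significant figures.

Loading drop = R_th/(R_th + R_L) ≤ 0.0210, so R_th ≤ R_L · ε/(1−ε) = 5.60 kΩ × 0.0210/0.9790 = 120 Ω.
(Any R1, R2 with R2/(R1+R2) = 0.722 and R1‖R2 ≤ 120 Ω will meet the spec.)

R_th ≤ 120 Ω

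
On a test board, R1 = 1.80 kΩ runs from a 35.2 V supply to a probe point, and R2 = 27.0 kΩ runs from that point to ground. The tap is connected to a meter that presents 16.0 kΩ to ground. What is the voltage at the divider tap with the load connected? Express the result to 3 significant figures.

The load sits in parallel with R2: R2‖R_L = (27.0 × 16.0) / (27.0 + 16.0) = 10.05 kΩ.
V_out = 35.2 × 10.05 / (1.80 + 10.05) = 35.2 × 10.05/11.85 = 29.9 V.

V_out ≈ 29.9 V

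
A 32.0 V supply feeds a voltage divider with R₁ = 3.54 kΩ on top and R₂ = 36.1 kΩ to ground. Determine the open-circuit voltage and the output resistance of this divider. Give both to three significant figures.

V_th is the open-circuit tap voltage: 32.0 × 36.1/(3.54 + 36.1) = 29.1 V.
With the supply zeroed, R₁ and R₂ appear in parallel from the tap: R_th = R₁‖R₂ = (3.54 × 36.1)/39.64 = 3.22 kΩ.

V_th = 29.1 V, R_th = 3.22 kΩ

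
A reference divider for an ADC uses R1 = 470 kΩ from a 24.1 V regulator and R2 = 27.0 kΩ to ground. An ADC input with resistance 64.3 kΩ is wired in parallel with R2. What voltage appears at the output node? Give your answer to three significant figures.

V_out ≈ 0.937 V

The load sits in parallel with R2: R2‖R_L = (27.0 × 64.3) / (27.0 + 64.3) = 19.02 kΩ.
V_out = 24.1 × 19.02 / (470 + 19.02) = 24.1 × 19.02/489.0 = 0.937 V.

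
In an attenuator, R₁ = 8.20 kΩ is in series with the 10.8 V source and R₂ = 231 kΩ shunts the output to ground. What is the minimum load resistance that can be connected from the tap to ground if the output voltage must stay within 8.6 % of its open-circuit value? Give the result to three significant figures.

Output resistance R_th = R₁‖R₂ = (8.20 × 231)/239.2 = 7.919 kΩ.
The fractional drop is R_th/(R_th + R_L); requiring this ≤ 0.0860 gives R_L ≥ R_th(1/0.0860 − 1) = 7.919 × 10.63 = 84.2 kΩ.

R_L(min) ≈ 84.2 kΩ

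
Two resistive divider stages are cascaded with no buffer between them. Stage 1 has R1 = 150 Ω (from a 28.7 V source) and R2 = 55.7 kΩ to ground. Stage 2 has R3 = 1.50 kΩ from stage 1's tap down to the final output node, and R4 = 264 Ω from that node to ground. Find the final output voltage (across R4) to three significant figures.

Stage 2 presents R3+R4 = 1764 Ω as a load on stage 1's tap.
Stage 1's lower leg becomes R2‖(R3+R4) = 1710 Ω, so V_mid = 28.7 × 1710/1860 = 26.39 V.
Stage 2 is itself unloaded: V_out = V_mid × R4/(R3+R4) = 26.39 × 264/1764 = 3.95 V.

V_out ≈ 3.95 V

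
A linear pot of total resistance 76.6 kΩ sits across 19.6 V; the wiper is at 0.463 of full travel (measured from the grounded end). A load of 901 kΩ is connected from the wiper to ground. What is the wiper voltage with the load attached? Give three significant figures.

V ≈ 8.89 V

The wiper splits the pot into (1−α)R = 41.13 kΩ above and αR = 35.47 kΩ below.
Lower section ‖ load = 34.12 kΩ.
V_wiper = 19.6 × 34.12/(41.13 + 34.12) = 8.89 V.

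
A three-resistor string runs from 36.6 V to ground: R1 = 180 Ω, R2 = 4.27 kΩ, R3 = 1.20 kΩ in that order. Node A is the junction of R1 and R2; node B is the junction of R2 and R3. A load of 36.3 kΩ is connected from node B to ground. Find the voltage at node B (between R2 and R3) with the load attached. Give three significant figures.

V ≈ 7.58 V

At node B, R3 is in parallel with the load: R3‖R_L = 1162 Ω.
Below node A the resistance is R2 + (R3‖R_L) = 5432 Ω, so V_A = 36.6 × 5432/5612 = 35.43 V.
Then V_B = V_A × (R3‖R_L)/(R2 + R3‖R_L) = 35.43 × 1162/5432 = 7.58 V.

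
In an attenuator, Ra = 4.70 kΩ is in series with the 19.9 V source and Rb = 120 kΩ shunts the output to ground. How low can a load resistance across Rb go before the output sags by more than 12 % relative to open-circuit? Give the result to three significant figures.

R_L(min) ≈ 33.2 kΩ

Output resistance R_th = Ra‖Rb = (4.70 × 120)/124.7 = 4.523 kΩ.
The fractional drop is R_th/(R_th + R_L); requiring this ≤ 0.120 gives R_L ≥ R_th(1/0.120 − 1) = 4.523 × 7.333 = 33.2 kΩ.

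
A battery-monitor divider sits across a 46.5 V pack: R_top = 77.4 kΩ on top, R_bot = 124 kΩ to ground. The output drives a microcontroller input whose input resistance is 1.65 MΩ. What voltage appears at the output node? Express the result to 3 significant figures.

V_out ≈ 27.8 V

The load sits in parallel with R_bot: R_bot‖R_L = (124 × 1650) / (124 + 1650) = 115.3 kΩ.
V_out = 46.5 × 115.3 / (77.4 + 115.3) = 46.5 × 115.3/192.7 = 27.8 V.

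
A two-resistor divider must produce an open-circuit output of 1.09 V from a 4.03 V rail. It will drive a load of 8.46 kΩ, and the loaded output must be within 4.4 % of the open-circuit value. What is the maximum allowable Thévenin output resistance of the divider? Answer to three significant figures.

Loading drop = R_th/(R_th + R_L) ≤ 0.0440, so R_th ≤ R_L · ε/(1−ε) = 8.46 kΩ × 0.0440/0.9560 = 389 Ω.

R_th ≤ 389 Ω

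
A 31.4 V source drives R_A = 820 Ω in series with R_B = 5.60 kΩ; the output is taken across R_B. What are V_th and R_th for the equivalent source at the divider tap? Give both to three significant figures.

V_th = 27.4 V, R_th = 715 Ω

V_th is the open-circuit tap voltage: 31.4 × 5600/(820 + 5600) = 27.4 V.
With the supply zeroed, R_A and R_B appear in parallel from the tap: R_th = R_A‖R_B = (820 × 5600)/6420 = 715 Ω.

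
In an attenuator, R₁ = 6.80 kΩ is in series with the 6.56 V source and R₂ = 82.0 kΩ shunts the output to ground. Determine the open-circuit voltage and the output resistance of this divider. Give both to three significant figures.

V_th = 6.06 V, R_th = 6.28 kΩ

V_th is the open-circuit tap voltage: 6.56 × 82.0/(6.80 + 82.0) = 6.06 V.
With the supply zeroed, R₁ and R₂ appear in parallel from the tap: R_th = R₁‖R₂ = (6.80 × 82.0)/88.80 = 6.28 kΩ.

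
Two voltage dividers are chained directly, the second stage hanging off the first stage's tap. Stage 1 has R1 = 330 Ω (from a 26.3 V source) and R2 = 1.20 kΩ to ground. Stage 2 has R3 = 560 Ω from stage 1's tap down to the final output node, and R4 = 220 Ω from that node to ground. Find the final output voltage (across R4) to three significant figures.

Stage 2 presents R3+R4 = 780.0 Ω as a load on stage 1's tap.
Stage 1's lower leg becomes R2‖(R3+R4) = 472.7 Ω, so V_mid = 26.3 × 472.7/802.7 = 15.49 V.
Stage 2 is itself unloaded: V_out = V_mid × R4/(R3+R4) = 15.49 × 220/780.0 = 4.37 V.

V_out ≈ 4.37 V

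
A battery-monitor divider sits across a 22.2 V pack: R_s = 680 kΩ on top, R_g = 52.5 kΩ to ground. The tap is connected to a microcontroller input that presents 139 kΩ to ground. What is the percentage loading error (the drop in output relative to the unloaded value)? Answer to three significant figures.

The divider's output (Thévenin) resistance is R_s‖R_g = 48.74 kΩ.
Fractional drop under load = R_th/(R_th + R_L) = 48.74 / (48.74 + 139) = 0.2596.
So the output falls by 26.0 %.

26.0 %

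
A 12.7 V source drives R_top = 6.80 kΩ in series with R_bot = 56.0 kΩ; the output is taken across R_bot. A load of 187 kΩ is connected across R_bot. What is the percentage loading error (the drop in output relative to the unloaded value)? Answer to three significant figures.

The divider's output (Thévenin) resistance is R_top‖R_bot = 6.064 kΩ.
Fractional drop under load = R_th/(R_th + R_L) = 6.064 / (6.064 + 187) = 0.03141.
So the output falls by 3.14 %.

3.14 %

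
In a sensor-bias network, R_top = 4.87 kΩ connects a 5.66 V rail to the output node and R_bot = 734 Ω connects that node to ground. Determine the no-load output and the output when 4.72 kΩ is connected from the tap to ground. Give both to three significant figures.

Unloaded: 0.741 V; loaded: 0.653 V

Open-circuit: V = 5.66 × 734/(4870 + 734) = 0.741 V.
With the load, R_bot becomes R_bot‖R_L = 635.2 Ω, so V = 5.66 × 635.2/5505 = 0.653 V.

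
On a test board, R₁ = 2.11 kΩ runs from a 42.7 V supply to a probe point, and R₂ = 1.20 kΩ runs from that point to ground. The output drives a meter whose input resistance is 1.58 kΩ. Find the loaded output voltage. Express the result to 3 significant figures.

V_out ≈ 10.4 V

The load sits in parallel with R₂: R₂‖R_L = (1.20 × 1.58) / (1.20 + 1.58) = 0.6820 kΩ.
V_out = 42.7 × 0.6820 / (2.11 + 0.6820) = 42.7 × 0.6820/2.792 = 10.4 V.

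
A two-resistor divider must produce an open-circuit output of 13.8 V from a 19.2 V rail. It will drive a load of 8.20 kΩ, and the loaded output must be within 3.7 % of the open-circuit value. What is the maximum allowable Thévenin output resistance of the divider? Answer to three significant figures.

R_th ≤ 315 Ω

Loading drop = R_th/(R_th + R_L) ≤ 0.0370, so R_th ≤ R_L · ε/(1−ε) = 8.20 kΩ × 0.0370/0.9630 = 315 Ω.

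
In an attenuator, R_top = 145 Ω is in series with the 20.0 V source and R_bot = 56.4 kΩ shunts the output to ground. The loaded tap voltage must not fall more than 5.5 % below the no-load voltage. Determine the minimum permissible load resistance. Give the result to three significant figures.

R_L(min) ≈ 2.48 kΩ

Output resistance R_th = R_top‖R_bot = (145 × 56400)/56540 = 144.6 Ω.
The fractional drop is R_th/(R_th + R_L); requiring this ≤ 0.0550 gives R_L ≥ R_th(1/0.0550 − 1) = 144.6 × 17.18 = 2.48 kΩ.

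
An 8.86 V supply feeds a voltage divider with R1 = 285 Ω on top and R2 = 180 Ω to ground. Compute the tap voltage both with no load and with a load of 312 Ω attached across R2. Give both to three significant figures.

Open-circuit: V = 8.86 × 180/(285 + 180) = 3.43 V.
With the load, R2 becomes R2‖R_L = 114.1 Ω, so V = 8.86 × 114.1/399.1 = 2.53 V.

Unloaded: 3.43 V; loaded: 2.53 V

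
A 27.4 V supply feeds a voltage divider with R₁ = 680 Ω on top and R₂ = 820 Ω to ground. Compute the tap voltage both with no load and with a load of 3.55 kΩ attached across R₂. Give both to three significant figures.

Unloaded: 15.0 V; loaded: 13.6 V

Open-circuit: V = 27.4 × 820/(680 + 820) = 15.0 V.
With the load, R₂ becomes R₂‖R_L = 666.1 Ω, so V = 27.4 × 666.1/1346 = 13.6 V.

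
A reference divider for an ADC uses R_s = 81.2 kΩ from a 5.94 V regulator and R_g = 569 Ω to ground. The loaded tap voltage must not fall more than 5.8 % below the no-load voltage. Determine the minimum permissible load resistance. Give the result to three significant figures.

Output resistance R_th = R_s‖R_g = (81200 × 569)/81770 = 565.0 Ω.
The fractional drop is R_th/(R_th + R_L); requiring this ≤ 0.0580 gives R_L ≥ R_th(1/0.0580 − 1) = 565.0 × 16.24 = 9.18 kΩ.

R_L(min) ≈ 9.18 kΩ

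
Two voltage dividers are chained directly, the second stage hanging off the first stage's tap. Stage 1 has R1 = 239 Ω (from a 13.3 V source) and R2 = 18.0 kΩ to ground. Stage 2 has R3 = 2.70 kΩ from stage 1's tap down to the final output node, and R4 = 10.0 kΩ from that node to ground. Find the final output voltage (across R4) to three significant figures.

Stage 2 presents R3+R4 = 12700 Ω as a load on stage 1's tap.
Stage 1's lower leg becomes R2‖(R3+R4) = 7446 Ω, so V_mid = 13.3 × 7446/7685 = 12.89 V.
Stage 2 is itself unloaded: V_out = V_mid × R4/(R3+R4) = 12.89 × 10000/12700 = 10.1 V.

V_out ≈ 10.1 V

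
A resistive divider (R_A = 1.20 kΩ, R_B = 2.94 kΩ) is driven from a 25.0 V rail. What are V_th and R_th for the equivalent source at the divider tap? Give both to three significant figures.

V_th = 17.8 V, R_th = 852 Ω

V_th is the open-circuit tap voltage: 25.0 × 2.94/(1.20 + 2.94) = 17.8 V.
With the supply zeroed, R_A and R_B appear in parallel from the tap: R_th = R_A‖R_B = (1.20 × 2.94)/4.140 = 852 Ω.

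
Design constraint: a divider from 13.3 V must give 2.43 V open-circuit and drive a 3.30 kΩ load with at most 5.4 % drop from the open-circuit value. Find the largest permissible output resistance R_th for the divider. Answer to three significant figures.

R_th ≤ 188 Ω

Loading drop = R_th/(R_th + R_L) ≤ 0.0540, so R_th ≤ R_L · ε/(1−ε) = 3.30 kΩ × 0.0540/0.9460 = 188 Ω.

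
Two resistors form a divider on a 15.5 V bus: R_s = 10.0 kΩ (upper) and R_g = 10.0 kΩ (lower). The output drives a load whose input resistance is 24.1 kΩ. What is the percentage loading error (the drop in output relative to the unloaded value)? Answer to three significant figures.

The divider's output (Thévenin) resistance is R_s‖R_g = 5.000 kΩ.
Fractional drop under load = R_th/(R_th + R_L) = 5.000 / (5.000 + 24.1) = 0.1718.
So the output falls by 17.2 %.

17.2 %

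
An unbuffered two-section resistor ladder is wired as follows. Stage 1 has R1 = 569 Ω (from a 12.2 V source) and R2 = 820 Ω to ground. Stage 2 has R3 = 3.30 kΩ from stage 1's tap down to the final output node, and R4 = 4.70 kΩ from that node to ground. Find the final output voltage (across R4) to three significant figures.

Stage 2 presents R3+R4 = 8000 Ω as a load on stage 1's tap.
Stage 1's lower leg becomes R2‖(R3+R4) = 743.8 Ω, so V_mid = 12.2 × 743.8/1313 = 6.912 V.
Stage 2 is itself unloaded: V_out = V_mid × R4/(R3+R4) = 6.912 × 4700/8000 = 4.06 V.

V_out ≈ 4.06 V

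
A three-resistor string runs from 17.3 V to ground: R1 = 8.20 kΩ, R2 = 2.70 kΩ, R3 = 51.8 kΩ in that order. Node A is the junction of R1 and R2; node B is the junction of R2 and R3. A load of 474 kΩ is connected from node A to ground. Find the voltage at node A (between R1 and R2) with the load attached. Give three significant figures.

Below node A the series string R2+R3 = 54.50 kΩ sits in parallel with the 474 kΩ load: 48.88 kΩ.
V_A = 17.3 × 48.88/(8.20 + 48.88) = 14.8 V.

V ≈ 14.8 V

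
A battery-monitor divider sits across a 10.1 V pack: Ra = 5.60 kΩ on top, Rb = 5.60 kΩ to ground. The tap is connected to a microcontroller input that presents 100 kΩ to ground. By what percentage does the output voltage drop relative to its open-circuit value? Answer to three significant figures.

2.72 %

The divider's output (Thévenin) resistance is Ra‖Rb = 2.800 kΩ.
Fractional drop under load = R_th/(R_th + R_L) = 2.800 / (2.800 + 100) = 0.02724.
So the output falls by 2.72 %.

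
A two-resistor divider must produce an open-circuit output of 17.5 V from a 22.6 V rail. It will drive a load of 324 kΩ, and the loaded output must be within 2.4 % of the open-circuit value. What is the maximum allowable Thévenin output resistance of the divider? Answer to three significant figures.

R_th ≤ 7.97 kΩ

Loading drop = R_th/(R_th + R_L) ≤ 0.0240, so R_th ≤ R_L · ε/(1−ε) = 324 kΩ × 0.0240/0.9760 = 7.97 kΩ.
(Any R1, R2 with R2/(R1+R2) = 0.774 and R1‖R2 ≤ 7.97 kΩ will meet the spec.)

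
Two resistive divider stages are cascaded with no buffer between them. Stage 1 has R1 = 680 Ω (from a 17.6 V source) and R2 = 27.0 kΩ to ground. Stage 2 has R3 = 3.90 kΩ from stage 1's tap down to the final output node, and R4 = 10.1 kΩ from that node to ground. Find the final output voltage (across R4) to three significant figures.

V_out ≈ 11.8 V

Stage 2 presents R3+R4 = 14000 Ω as a load on stage 1's tap.
Stage 1's lower leg becomes R2‖(R3+R4) = 9220 Ω, so V_mid = 17.6 × 9220/9900 = 16.39 V.
Stage 2 is itself unloaded: V_out = V_mid × R4/(R3+R4) = 16.39 × 10100/14000 = 11.8 V.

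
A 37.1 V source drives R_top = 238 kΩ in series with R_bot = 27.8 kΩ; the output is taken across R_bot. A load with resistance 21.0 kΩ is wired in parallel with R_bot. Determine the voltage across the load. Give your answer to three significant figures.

V_out ≈ 1.78 V

The load sits in parallel with R_bot: R_bot‖R_L = (27.8 × 21.0) / (27.8 + 21.0) = 11.96 kΩ.
V_out = 37.1 × 11.96 / (238 + 11.96) = 37.1 × 11.96/250.0 = 1.78 V.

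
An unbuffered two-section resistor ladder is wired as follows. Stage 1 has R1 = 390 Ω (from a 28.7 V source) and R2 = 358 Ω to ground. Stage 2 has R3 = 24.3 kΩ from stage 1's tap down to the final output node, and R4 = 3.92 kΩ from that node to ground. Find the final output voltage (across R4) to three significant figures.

V_out ≈ 1.90 V

Stage 2 presents R3+R4 = 28220 Ω as a load on stage 1's tap.
Stage 1's lower leg becomes R2‖(R3+R4) = 353.5 Ω, so V_mid = 28.7 × 353.5/743.5 = 13.65 V.
Stage 2 is itself unloaded: V_out = V_mid × R4/(R3+R4) = 13.65 × 3920/28220 = 1.90 V.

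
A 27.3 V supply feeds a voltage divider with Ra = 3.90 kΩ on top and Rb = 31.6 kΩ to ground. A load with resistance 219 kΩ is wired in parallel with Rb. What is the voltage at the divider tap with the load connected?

V_out ≈ 23.9 V

The load sits in parallel with Rb: Rb‖R_L = (31.6 × 219) / (31.6 + 219) = 27.62 kΩ.
V_out = 27.3 × 27.62 / (3.90 + 27.62) = 27.3 × 27.62/31.52 = 23.9 V.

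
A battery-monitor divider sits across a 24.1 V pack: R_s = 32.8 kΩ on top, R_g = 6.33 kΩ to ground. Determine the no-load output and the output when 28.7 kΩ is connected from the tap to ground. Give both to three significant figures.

Open-circuit: V = 24.1 × 6.33/(32.8 + 6.33) = 3.90 V.
With the load, R_g becomes R_g‖R_L = 5.186 kΩ, so V = 24.1 × 5.186/37.99 = 3.29 V.

Unloaded: 3.90 V; loaded: 3.29 V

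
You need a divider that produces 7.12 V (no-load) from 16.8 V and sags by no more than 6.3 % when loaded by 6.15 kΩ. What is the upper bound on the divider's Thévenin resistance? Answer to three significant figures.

Loading drop = R_th/(R_th + R_L) ≤ 0.0630, so R_th ≤ R_L · ε/(1−ε) = 6.15 kΩ × 0.0630/0.9370 = 414 Ω.

R_th ≤ 414 Ω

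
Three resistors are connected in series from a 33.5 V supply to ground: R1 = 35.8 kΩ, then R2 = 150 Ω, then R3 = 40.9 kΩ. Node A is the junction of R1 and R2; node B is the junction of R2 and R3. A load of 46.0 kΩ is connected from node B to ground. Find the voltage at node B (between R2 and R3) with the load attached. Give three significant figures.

V ≈ 12.6 V

At node B, R3 is in parallel with the load: R3‖R_L = 21650 Ω.
Below node A the resistance is R2 + (R3‖R_L) = 21800 Ω, so V_A = 33.5 × 21800/57600 = 12.68 V.
Then V_B = V_A × (R3‖R_L)/(R2 + R3‖R_L) = 12.68 × 21650/21800 = 12.6 V.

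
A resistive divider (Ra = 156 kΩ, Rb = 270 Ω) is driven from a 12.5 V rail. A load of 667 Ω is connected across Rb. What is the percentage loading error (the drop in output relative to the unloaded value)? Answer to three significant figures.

28.8 %

The divider's output (Thévenin) resistance is Ra‖Rb = 269.5 Ω.
Fractional drop under load = R_th/(R_th + R_L) = 269.5 / (269.5 + 667) = 0.2878.
So the output falls by 28.8 %.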